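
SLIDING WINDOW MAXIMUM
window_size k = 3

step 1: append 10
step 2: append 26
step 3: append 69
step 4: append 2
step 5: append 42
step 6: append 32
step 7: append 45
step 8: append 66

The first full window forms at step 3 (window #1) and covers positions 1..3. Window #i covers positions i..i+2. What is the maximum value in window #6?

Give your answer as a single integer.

Answer: 66

Derivation:
step 1: append 10 -> window=[10] (not full yet)
step 2: append 26 -> window=[10, 26] (not full yet)
step 3: append 69 -> window=[10, 26, 69] -> max=69
step 4: append 2 -> window=[26, 69, 2] -> max=69
step 5: append 42 -> window=[69, 2, 42] -> max=69
step 6: append 32 -> window=[2, 42, 32] -> max=42
step 7: append 45 -> window=[42, 32, 45] -> max=45
step 8: append 66 -> window=[32, 45, 66] -> max=66
Window #6 max = 66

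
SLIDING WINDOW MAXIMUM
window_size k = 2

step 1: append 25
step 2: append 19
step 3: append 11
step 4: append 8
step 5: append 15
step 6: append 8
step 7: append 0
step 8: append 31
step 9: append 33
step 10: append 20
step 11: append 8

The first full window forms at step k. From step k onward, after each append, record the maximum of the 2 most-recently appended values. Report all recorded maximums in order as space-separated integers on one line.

step 1: append 25 -> window=[25] (not full yet)
step 2: append 19 -> window=[25, 19] -> max=25
step 3: append 11 -> window=[19, 11] -> max=19
step 4: append 8 -> window=[11, 8] -> max=11
step 5: append 15 -> window=[8, 15] -> max=15
step 6: append 8 -> window=[15, 8] -> max=15
step 7: append 0 -> window=[8, 0] -> max=8
step 8: append 31 -> window=[0, 31] -> max=31
step 9: append 33 -> window=[31, 33] -> max=33
step 10: append 20 -> window=[33, 20] -> max=33
step 11: append 8 -> window=[20, 8] -> max=20

Answer: 25 19 11 15 15 8 31 33 33 20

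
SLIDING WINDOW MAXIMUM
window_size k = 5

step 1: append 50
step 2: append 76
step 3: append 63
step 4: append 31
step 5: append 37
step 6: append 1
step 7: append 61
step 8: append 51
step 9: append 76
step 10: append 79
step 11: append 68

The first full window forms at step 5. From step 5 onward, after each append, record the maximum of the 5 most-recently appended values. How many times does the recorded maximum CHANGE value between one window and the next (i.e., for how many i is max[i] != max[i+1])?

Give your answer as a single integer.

step 1: append 50 -> window=[50] (not full yet)
step 2: append 76 -> window=[50, 76] (not full yet)
step 3: append 63 -> window=[50, 76, 63] (not full yet)
step 4: append 31 -> window=[50, 76, 63, 31] (not full yet)
step 5: append 37 -> window=[50, 76, 63, 31, 37] -> max=76
step 6: append 1 -> window=[76, 63, 31, 37, 1] -> max=76
step 7: append 61 -> window=[63, 31, 37, 1, 61] -> max=63
step 8: append 51 -> window=[31, 37, 1, 61, 51] -> max=61
step 9: append 76 -> window=[37, 1, 61, 51, 76] -> max=76
step 10: append 79 -> window=[1, 61, 51, 76, 79] -> max=79
step 11: append 68 -> window=[61, 51, 76, 79, 68] -> max=79
Recorded maximums: 76 76 63 61 76 79 79
Changes between consecutive maximums: 4

Answer: 4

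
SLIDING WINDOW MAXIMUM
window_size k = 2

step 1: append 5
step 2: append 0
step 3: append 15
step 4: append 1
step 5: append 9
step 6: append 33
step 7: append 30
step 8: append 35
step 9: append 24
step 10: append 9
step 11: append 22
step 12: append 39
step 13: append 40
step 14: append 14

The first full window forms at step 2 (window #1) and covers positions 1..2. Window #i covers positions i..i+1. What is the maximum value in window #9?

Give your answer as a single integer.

Answer: 24

Derivation:
step 1: append 5 -> window=[5] (not full yet)
step 2: append 0 -> window=[5, 0] -> max=5
step 3: append 15 -> window=[0, 15] -> max=15
step 4: append 1 -> window=[15, 1] -> max=15
step 5: append 9 -> window=[1, 9] -> max=9
step 6: append 33 -> window=[9, 33] -> max=33
step 7: append 30 -> window=[33, 30] -> max=33
step 8: append 35 -> window=[30, 35] -> max=35
step 9: append 24 -> window=[35, 24] -> max=35
step 10: append 9 -> window=[24, 9] -> max=24
Window #9 max = 24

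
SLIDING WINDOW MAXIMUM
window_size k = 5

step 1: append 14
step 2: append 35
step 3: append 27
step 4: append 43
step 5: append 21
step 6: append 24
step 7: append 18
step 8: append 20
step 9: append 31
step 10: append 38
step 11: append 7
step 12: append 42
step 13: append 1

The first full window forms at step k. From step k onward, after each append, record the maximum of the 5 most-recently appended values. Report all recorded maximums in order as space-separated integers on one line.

step 1: append 14 -> window=[14] (not full yet)
step 2: append 35 -> window=[14, 35] (not full yet)
step 3: append 27 -> window=[14, 35, 27] (not full yet)
step 4: append 43 -> window=[14, 35, 27, 43] (not full yet)
step 5: append 21 -> window=[14, 35, 27, 43, 21] -> max=43
step 6: append 24 -> window=[35, 27, 43, 21, 24] -> max=43
step 7: append 18 -> window=[27, 43, 21, 24, 18] -> max=43
step 8: append 20 -> window=[43, 21, 24, 18, 20] -> max=43
step 9: append 31 -> window=[21, 24, 18, 20, 31] -> max=31
step 10: append 38 -> window=[24, 18, 20, 31, 38] -> max=38
step 11: append 7 -> window=[18, 20, 31, 38, 7] -> max=38
step 12: append 42 -> window=[20, 31, 38, 7, 42] -> max=42
step 13: append 1 -> window=[31, 38, 7, 42, 1] -> max=42

Answer: 43 43 43 43 31 38 38 42 42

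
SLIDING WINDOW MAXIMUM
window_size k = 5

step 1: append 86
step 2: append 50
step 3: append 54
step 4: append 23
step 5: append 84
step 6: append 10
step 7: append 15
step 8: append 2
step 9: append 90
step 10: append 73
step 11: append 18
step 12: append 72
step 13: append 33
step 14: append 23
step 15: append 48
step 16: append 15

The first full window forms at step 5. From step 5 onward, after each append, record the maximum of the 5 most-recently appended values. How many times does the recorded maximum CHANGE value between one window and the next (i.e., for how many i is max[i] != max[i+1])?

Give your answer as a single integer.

Answer: 4

Derivation:
step 1: append 86 -> window=[86] (not full yet)
step 2: append 50 -> window=[86, 50] (not full yet)
step 3: append 54 -> window=[86, 50, 54] (not full yet)
step 4: append 23 -> window=[86, 50, 54, 23] (not full yet)
step 5: append 84 -> window=[86, 50, 54, 23, 84] -> max=86
step 6: append 10 -> window=[50, 54, 23, 84, 10] -> max=84
step 7: append 15 -> window=[54, 23, 84, 10, 15] -> max=84
step 8: append 2 -> window=[23, 84, 10, 15, 2] -> max=84
step 9: append 90 -> window=[84, 10, 15, 2, 90] -> max=90
step 10: append 73 -> window=[10, 15, 2, 90, 73] -> max=90
step 11: append 18 -> window=[15, 2, 90, 73, 18] -> max=90
step 12: append 72 -> window=[2, 90, 73, 18, 72] -> max=90
step 13: append 33 -> window=[90, 73, 18, 72, 33] -> max=90
step 14: append 23 -> window=[73, 18, 72, 33, 23] -> max=73
step 15: append 48 -> window=[18, 72, 33, 23, 48] -> max=72
step 16: append 15 -> window=[72, 33, 23, 48, 15] -> max=72
Recorded maximums: 86 84 84 84 90 90 90 90 90 73 72 72
Changes between consecutive maximums: 4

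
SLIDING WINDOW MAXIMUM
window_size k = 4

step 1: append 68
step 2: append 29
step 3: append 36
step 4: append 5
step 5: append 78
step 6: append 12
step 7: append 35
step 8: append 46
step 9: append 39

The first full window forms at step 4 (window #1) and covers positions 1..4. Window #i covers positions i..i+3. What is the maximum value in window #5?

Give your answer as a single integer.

Answer: 78

Derivation:
step 1: append 68 -> window=[68] (not full yet)
step 2: append 29 -> window=[68, 29] (not full yet)
step 3: append 36 -> window=[68, 29, 36] (not full yet)
step 4: append 5 -> window=[68, 29, 36, 5] -> max=68
step 5: append 78 -> window=[29, 36, 5, 78] -> max=78
step 6: append 12 -> window=[36, 5, 78, 12] -> max=78
step 7: append 35 -> window=[5, 78, 12, 35] -> max=78
step 8: append 46 -> window=[78, 12, 35, 46] -> max=78
Window #5 max = 78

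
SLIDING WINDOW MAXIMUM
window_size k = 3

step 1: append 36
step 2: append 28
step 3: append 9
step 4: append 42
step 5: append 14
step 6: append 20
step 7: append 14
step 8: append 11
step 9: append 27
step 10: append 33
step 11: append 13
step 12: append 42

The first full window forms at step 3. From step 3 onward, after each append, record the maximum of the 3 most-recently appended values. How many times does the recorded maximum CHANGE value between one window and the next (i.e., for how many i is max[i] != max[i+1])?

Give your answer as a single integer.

Answer: 5

Derivation:
step 1: append 36 -> window=[36] (not full yet)
step 2: append 28 -> window=[36, 28] (not full yet)
step 3: append 9 -> window=[36, 28, 9] -> max=36
step 4: append 42 -> window=[28, 9, 42] -> max=42
step 5: append 14 -> window=[9, 42, 14] -> max=42
step 6: append 20 -> window=[42, 14, 20] -> max=42
step 7: append 14 -> window=[14, 20, 14] -> max=20
step 8: append 11 -> window=[20, 14, 11] -> max=20
step 9: append 27 -> window=[14, 11, 27] -> max=27
step 10: append 33 -> window=[11, 27, 33] -> max=33
step 11: append 13 -> window=[27, 33, 13] -> max=33
step 12: append 42 -> window=[33, 13, 42] -> max=42
Recorded maximums: 36 42 42 42 20 20 27 33 33 42
Changes between consecutive maximums: 5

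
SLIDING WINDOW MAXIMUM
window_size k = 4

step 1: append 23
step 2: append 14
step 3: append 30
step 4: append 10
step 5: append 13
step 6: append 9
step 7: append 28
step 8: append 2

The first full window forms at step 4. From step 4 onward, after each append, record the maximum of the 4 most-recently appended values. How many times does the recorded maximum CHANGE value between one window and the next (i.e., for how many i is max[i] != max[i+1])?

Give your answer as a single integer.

step 1: append 23 -> window=[23] (not full yet)
step 2: append 14 -> window=[23, 14] (not full yet)
step 3: append 30 -> window=[23, 14, 30] (not full yet)
step 4: append 10 -> window=[23, 14, 30, 10] -> max=30
step 5: append 13 -> window=[14, 30, 10, 13] -> max=30
step 6: append 9 -> window=[30, 10, 13, 9] -> max=30
step 7: append 28 -> window=[10, 13, 9, 28] -> max=28
step 8: append 2 -> window=[13, 9, 28, 2] -> max=28
Recorded maximums: 30 30 30 28 28
Changes between consecutive maximums: 1

Answer: 1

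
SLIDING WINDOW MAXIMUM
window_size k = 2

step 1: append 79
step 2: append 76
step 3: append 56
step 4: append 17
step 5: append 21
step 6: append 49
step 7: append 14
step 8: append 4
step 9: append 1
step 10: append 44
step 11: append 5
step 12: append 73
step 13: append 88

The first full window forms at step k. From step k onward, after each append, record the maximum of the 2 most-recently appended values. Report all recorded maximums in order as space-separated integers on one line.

Answer: 79 76 56 21 49 49 14 4 44 44 73 88

Derivation:
step 1: append 79 -> window=[79] (not full yet)
step 2: append 76 -> window=[79, 76] -> max=79
step 3: append 56 -> window=[76, 56] -> max=76
step 4: append 17 -> window=[56, 17] -> max=56
step 5: append 21 -> window=[17, 21] -> max=21
step 6: append 49 -> window=[21, 49] -> max=49
step 7: append 14 -> window=[49, 14] -> max=49
step 8: append 4 -> window=[14, 4] -> max=14
step 9: append 1 -> window=[4, 1] -> max=4
step 10: append 44 -> window=[1, 44] -> max=44
step 11: append 5 -> window=[44, 5] -> max=44
step 12: append 73 -> window=[5, 73] -> max=73
step 13: append 88 -> window=[73, 88] -> max=88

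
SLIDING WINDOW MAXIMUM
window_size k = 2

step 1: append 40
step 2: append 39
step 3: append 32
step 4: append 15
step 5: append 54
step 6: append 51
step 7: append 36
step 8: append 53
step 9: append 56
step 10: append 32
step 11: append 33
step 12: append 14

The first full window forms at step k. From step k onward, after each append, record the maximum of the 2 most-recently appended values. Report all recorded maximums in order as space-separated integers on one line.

Answer: 40 39 32 54 54 51 53 56 56 33 33

Derivation:
step 1: append 40 -> window=[40] (not full yet)
step 2: append 39 -> window=[40, 39] -> max=40
step 3: append 32 -> window=[39, 32] -> max=39
step 4: append 15 -> window=[32, 15] -> max=32
step 5: append 54 -> window=[15, 54] -> max=54
step 6: append 51 -> window=[54, 51] -> max=54
step 7: append 36 -> window=[51, 36] -> max=51
step 8: append 53 -> window=[36, 53] -> max=53
step 9: append 56 -> window=[53, 56] -> max=56
step 10: append 32 -> window=[56, 32] -> max=56
step 11: append 33 -> window=[32, 33] -> max=33
step 12: append 14 -> window=[33, 14] -> max=33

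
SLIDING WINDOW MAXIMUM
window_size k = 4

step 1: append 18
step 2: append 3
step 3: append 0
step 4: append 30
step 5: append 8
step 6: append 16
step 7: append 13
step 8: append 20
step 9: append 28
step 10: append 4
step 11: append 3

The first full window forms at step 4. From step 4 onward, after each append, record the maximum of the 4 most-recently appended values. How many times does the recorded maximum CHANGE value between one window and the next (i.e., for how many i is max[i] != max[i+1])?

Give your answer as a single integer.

step 1: append 18 -> window=[18] (not full yet)
step 2: append 3 -> window=[18, 3] (not full yet)
step 3: append 0 -> window=[18, 3, 0] (not full yet)
step 4: append 30 -> window=[18, 3, 0, 30] -> max=30
step 5: append 8 -> window=[3, 0, 30, 8] -> max=30
step 6: append 16 -> window=[0, 30, 8, 16] -> max=30
step 7: append 13 -> window=[30, 8, 16, 13] -> max=30
step 8: append 20 -> window=[8, 16, 13, 20] -> max=20
step 9: append 28 -> window=[16, 13, 20, 28] -> max=28
step 10: append 4 -> window=[13, 20, 28, 4] -> max=28
step 11: append 3 -> window=[20, 28, 4, 3] -> max=28
Recorded maximums: 30 30 30 30 20 28 28 28
Changes between consecutive maximums: 2

Answer: 2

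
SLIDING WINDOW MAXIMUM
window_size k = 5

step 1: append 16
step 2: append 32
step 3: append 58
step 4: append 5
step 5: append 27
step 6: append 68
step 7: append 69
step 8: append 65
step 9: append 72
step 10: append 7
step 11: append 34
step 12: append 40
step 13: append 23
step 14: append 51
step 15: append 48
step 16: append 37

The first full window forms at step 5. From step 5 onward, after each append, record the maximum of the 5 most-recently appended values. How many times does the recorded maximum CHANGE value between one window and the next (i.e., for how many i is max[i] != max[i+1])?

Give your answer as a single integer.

step 1: append 16 -> window=[16] (not full yet)
step 2: append 32 -> window=[16, 32] (not full yet)
step 3: append 58 -> window=[16, 32, 58] (not full yet)
step 4: append 5 -> window=[16, 32, 58, 5] (not full yet)
step 5: append 27 -> window=[16, 32, 58, 5, 27] -> max=58
step 6: append 68 -> window=[32, 58, 5, 27, 68] -> max=68
step 7: append 69 -> window=[58, 5, 27, 68, 69] -> max=69
step 8: append 65 -> window=[5, 27, 68, 69, 65] -> max=69
step 9: append 72 -> window=[27, 68, 69, 65, 72] -> max=72
step 10: append 7 -> window=[68, 69, 65, 72, 7] -> max=72
step 11: append 34 -> window=[69, 65, 72, 7, 34] -> max=72
step 12: append 40 -> window=[65, 72, 7, 34, 40] -> max=72
step 13: append 23 -> window=[72, 7, 34, 40, 23] -> max=72
step 14: append 51 -> window=[7, 34, 40, 23, 51] -> max=51
step 15: append 48 -> window=[34, 40, 23, 51, 48] -> max=51
step 16: append 37 -> window=[40, 23, 51, 48, 37] -> max=51
Recorded maximums: 58 68 69 69 72 72 72 72 72 51 51 51
Changes between consecutive maximums: 4

Answer: 4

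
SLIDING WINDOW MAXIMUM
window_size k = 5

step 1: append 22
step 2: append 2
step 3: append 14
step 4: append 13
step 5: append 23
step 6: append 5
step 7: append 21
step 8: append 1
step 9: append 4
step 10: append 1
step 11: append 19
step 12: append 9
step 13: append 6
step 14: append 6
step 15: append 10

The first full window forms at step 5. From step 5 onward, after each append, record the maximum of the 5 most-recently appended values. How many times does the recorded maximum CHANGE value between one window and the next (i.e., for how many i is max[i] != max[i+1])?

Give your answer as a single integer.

Answer: 2

Derivation:
step 1: append 22 -> window=[22] (not full yet)
step 2: append 2 -> window=[22, 2] (not full yet)
step 3: append 14 -> window=[22, 2, 14] (not full yet)
step 4: append 13 -> window=[22, 2, 14, 13] (not full yet)
step 5: append 23 -> window=[22, 2, 14, 13, 23] -> max=23
step 6: append 5 -> window=[2, 14, 13, 23, 5] -> max=23
step 7: append 21 -> window=[14, 13, 23, 5, 21] -> max=23
step 8: append 1 -> window=[13, 23, 5, 21, 1] -> max=23
step 9: append 4 -> window=[23, 5, 21, 1, 4] -> max=23
step 10: append 1 -> window=[5, 21, 1, 4, 1] -> max=21
step 11: append 19 -> window=[21, 1, 4, 1, 19] -> max=21
step 12: append 9 -> window=[1, 4, 1, 19, 9] -> max=19
step 13: append 6 -> window=[4, 1, 19, 9, 6] -> max=19
step 14: append 6 -> window=[1, 19, 9, 6, 6] -> max=19
step 15: append 10 -> window=[19, 9, 6, 6, 10] -> max=19
Recorded maximums: 23 23 23 23 23 21 21 19 19 19 19
Changes between consecutive maximums: 2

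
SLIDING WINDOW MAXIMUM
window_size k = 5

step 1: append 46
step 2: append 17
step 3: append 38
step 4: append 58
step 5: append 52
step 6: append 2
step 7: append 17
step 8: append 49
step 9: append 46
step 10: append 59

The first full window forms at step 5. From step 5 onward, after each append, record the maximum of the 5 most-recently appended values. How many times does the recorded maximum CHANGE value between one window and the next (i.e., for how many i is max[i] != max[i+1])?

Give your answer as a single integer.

step 1: append 46 -> window=[46] (not full yet)
step 2: append 17 -> window=[46, 17] (not full yet)
step 3: append 38 -> window=[46, 17, 38] (not full yet)
step 4: append 58 -> window=[46, 17, 38, 58] (not full yet)
step 5: append 52 -> window=[46, 17, 38, 58, 52] -> max=58
step 6: append 2 -> window=[17, 38, 58, 52, 2] -> max=58
step 7: append 17 -> window=[38, 58, 52, 2, 17] -> max=58
step 8: append 49 -> window=[58, 52, 2, 17, 49] -> max=58
step 9: append 46 -> window=[52, 2, 17, 49, 46] -> max=52
step 10: append 59 -> window=[2, 17, 49, 46, 59] -> max=59
Recorded maximums: 58 58 58 58 52 59
Changes between consecutive maximums: 2

Answer: 2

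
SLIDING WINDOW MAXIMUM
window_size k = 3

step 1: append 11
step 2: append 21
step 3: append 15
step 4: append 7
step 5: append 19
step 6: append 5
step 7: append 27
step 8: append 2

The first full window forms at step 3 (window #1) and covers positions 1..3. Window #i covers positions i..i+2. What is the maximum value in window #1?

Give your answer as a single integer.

step 1: append 11 -> window=[11] (not full yet)
step 2: append 21 -> window=[11, 21] (not full yet)
step 3: append 15 -> window=[11, 21, 15] -> max=21
Window #1 max = 21

Answer: 21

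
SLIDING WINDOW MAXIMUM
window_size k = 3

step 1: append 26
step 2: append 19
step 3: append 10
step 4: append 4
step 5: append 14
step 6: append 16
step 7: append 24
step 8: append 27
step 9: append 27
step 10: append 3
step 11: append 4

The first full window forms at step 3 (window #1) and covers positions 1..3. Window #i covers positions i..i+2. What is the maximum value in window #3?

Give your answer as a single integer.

Answer: 14

Derivation:
step 1: append 26 -> window=[26] (not full yet)
step 2: append 19 -> window=[26, 19] (not full yet)
step 3: append 10 -> window=[26, 19, 10] -> max=26
step 4: append 4 -> window=[19, 10, 4] -> max=19
step 5: append 14 -> window=[10, 4, 14] -> max=14
Window #3 max = 14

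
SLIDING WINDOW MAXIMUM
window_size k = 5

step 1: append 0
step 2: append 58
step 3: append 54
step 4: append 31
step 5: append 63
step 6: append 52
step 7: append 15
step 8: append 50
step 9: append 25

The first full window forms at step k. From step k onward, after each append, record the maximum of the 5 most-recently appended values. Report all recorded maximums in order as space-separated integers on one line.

step 1: append 0 -> window=[0] (not full yet)
step 2: append 58 -> window=[0, 58] (not full yet)
step 3: append 54 -> window=[0, 58, 54] (not full yet)
step 4: append 31 -> window=[0, 58, 54, 31] (not full yet)
step 5: append 63 -> window=[0, 58, 54, 31, 63] -> max=63
step 6: append 52 -> window=[58, 54, 31, 63, 52] -> max=63
step 7: append 15 -> window=[54, 31, 63, 52, 15] -> max=63
step 8: append 50 -> window=[31, 63, 52, 15, 50] -> max=63
step 9: append 25 -> window=[63, 52, 15, 50, 25] -> max=63

Answer: 63 63 63 63 63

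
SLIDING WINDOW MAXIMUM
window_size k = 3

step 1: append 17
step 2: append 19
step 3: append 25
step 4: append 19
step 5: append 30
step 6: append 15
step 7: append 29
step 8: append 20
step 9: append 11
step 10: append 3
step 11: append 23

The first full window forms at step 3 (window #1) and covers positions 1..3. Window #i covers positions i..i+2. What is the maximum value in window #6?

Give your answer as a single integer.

Answer: 29

Derivation:
step 1: append 17 -> window=[17] (not full yet)
step 2: append 19 -> window=[17, 19] (not full yet)
step 3: append 25 -> window=[17, 19, 25] -> max=25
step 4: append 19 -> window=[19, 25, 19] -> max=25
step 5: append 30 -> window=[25, 19, 30] -> max=30
step 6: append 15 -> window=[19, 30, 15] -> max=30
step 7: append 29 -> window=[30, 15, 29] -> max=30
step 8: append 20 -> window=[15, 29, 20] -> max=29
Window #6 max = 29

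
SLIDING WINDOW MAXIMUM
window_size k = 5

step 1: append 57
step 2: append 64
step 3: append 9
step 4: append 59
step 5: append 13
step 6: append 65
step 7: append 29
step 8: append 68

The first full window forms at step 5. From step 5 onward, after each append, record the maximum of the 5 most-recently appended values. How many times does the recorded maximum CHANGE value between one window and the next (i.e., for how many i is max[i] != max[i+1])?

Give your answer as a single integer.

Answer: 2

Derivation:
step 1: append 57 -> window=[57] (not full yet)
step 2: append 64 -> window=[57, 64] (not full yet)
step 3: append 9 -> window=[57, 64, 9] (not full yet)
step 4: append 59 -> window=[57, 64, 9, 59] (not full yet)
step 5: append 13 -> window=[57, 64, 9, 59, 13] -> max=64
step 6: append 65 -> window=[64, 9, 59, 13, 65] -> max=65
step 7: append 29 -> window=[9, 59, 13, 65, 29] -> max=65
step 8: append 68 -> window=[59, 13, 65, 29, 68] -> max=68
Recorded maximums: 64 65 65 68
Changes between consecutive maximums: 2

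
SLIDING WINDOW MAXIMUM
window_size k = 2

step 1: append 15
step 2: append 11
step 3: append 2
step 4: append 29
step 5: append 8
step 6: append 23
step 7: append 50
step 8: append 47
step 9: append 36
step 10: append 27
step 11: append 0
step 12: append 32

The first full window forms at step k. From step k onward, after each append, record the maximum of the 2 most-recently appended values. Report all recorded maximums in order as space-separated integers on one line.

Answer: 15 11 29 29 23 50 50 47 36 27 32

Derivation:
step 1: append 15 -> window=[15] (not full yet)
step 2: append 11 -> window=[15, 11] -> max=15
step 3: append 2 -> window=[11, 2] -> max=11
step 4: append 29 -> window=[2, 29] -> max=29
step 5: append 8 -> window=[29, 8] -> max=29
step 6: append 23 -> window=[8, 23] -> max=23
step 7: append 50 -> window=[23, 50] -> max=50
step 8: append 47 -> window=[50, 47] -> max=50
step 9: append 36 -> window=[47, 36] -> max=47
step 10: append 27 -> window=[36, 27] -> max=36
step 11: append 0 -> window=[27, 0] -> max=27
step 12: append 32 -> window=[0, 32] -> max=32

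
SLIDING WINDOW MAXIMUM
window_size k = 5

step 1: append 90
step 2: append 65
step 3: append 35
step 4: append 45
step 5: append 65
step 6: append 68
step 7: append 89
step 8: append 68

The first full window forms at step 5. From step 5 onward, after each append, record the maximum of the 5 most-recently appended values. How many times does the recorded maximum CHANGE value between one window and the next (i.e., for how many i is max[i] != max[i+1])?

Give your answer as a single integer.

step 1: append 90 -> window=[90] (not full yet)
step 2: append 65 -> window=[90, 65] (not full yet)
step 3: append 35 -> window=[90, 65, 35] (not full yet)
step 4: append 45 -> window=[90, 65, 35, 45] (not full yet)
step 5: append 65 -> window=[90, 65, 35, 45, 65] -> max=90
step 6: append 68 -> window=[65, 35, 45, 65, 68] -> max=68
step 7: append 89 -> window=[35, 45, 65, 68, 89] -> max=89
step 8: append 68 -> window=[45, 65, 68, 89, 68] -> max=89
Recorded maximums: 90 68 89 89
Changes between consecutive maximums: 2

Answer: 2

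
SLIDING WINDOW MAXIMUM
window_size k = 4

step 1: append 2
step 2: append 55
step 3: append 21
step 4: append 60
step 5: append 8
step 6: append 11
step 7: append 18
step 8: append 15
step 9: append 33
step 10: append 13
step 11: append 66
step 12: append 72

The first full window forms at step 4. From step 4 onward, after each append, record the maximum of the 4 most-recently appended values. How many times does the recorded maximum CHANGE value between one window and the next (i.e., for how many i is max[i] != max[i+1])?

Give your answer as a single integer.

step 1: append 2 -> window=[2] (not full yet)
step 2: append 55 -> window=[2, 55] (not full yet)
step 3: append 21 -> window=[2, 55, 21] (not full yet)
step 4: append 60 -> window=[2, 55, 21, 60] -> max=60
step 5: append 8 -> window=[55, 21, 60, 8] -> max=60
step 6: append 11 -> window=[21, 60, 8, 11] -> max=60
step 7: append 18 -> window=[60, 8, 11, 18] -> max=60
step 8: append 15 -> window=[8, 11, 18, 15] -> max=18
step 9: append 33 -> window=[11, 18, 15, 33] -> max=33
step 10: append 13 -> window=[18, 15, 33, 13] -> max=33
step 11: append 66 -> window=[15, 33, 13, 66] -> max=66
step 12: append 72 -> window=[33, 13, 66, 72] -> max=72
Recorded maximums: 60 60 60 60 18 33 33 66 72
Changes between consecutive maximums: 4

Answer: 4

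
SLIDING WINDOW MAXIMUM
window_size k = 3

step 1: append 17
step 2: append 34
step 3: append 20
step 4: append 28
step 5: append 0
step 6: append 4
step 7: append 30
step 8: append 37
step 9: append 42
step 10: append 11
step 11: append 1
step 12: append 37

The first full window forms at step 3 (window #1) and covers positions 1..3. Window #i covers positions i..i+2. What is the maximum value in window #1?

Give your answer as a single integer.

step 1: append 17 -> window=[17] (not full yet)
step 2: append 34 -> window=[17, 34] (not full yet)
step 3: append 20 -> window=[17, 34, 20] -> max=34
Window #1 max = 34

Answer: 34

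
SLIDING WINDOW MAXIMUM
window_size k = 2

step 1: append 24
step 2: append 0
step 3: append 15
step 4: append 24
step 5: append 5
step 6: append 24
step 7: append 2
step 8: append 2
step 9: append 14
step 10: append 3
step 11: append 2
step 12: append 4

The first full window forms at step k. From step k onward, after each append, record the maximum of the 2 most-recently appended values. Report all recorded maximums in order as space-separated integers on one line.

step 1: append 24 -> window=[24] (not full yet)
step 2: append 0 -> window=[24, 0] -> max=24
step 3: append 15 -> window=[0, 15] -> max=15
step 4: append 24 -> window=[15, 24] -> max=24
step 5: append 5 -> window=[24, 5] -> max=24
step 6: append 24 -> window=[5, 24] -> max=24
step 7: append 2 -> window=[24, 2] -> max=24
step 8: append 2 -> window=[2, 2] -> max=2
step 9: append 14 -> window=[2, 14] -> max=14
step 10: append 3 -> window=[14, 3] -> max=14
step 11: append 2 -> window=[3, 2] -> max=3
step 12: append 4 -> window=[2, 4] -> max=4

Answer: 24 15 24 24 24 24 2 14 14 3 4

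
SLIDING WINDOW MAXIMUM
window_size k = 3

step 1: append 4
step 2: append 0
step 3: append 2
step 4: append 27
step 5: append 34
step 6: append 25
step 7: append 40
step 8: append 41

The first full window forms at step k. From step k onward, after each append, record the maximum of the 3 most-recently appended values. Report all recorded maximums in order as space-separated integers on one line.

Answer: 4 27 34 34 40 41

Derivation:
step 1: append 4 -> window=[4] (not full yet)
step 2: append 0 -> window=[4, 0] (not full yet)
step 3: append 2 -> window=[4, 0, 2] -> max=4
step 4: append 27 -> window=[0, 2, 27] -> max=27
step 5: append 34 -> window=[2, 27, 34] -> max=34
step 6: append 25 -> window=[27, 34, 25] -> max=34
step 7: append 40 -> window=[34, 25, 40] -> max=40
step 8: append 41 -> window=[25, 40, 41] -> max=41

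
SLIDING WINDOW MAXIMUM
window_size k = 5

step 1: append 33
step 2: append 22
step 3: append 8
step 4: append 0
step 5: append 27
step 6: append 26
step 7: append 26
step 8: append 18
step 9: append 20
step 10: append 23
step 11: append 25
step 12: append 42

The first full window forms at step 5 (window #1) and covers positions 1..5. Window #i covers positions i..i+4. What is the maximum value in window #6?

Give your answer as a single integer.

step 1: append 33 -> window=[33] (not full yet)
step 2: append 22 -> window=[33, 22] (not full yet)
step 3: append 8 -> window=[33, 22, 8] (not full yet)
step 4: append 0 -> window=[33, 22, 8, 0] (not full yet)
step 5: append 27 -> window=[33, 22, 8, 0, 27] -> max=33
step 6: append 26 -> window=[22, 8, 0, 27, 26] -> max=27
step 7: append 26 -> window=[8, 0, 27, 26, 26] -> max=27
step 8: append 18 -> window=[0, 27, 26, 26, 18] -> max=27
step 9: append 20 -> window=[27, 26, 26, 18, 20] -> max=27
step 10: append 23 -> window=[26, 26, 18, 20, 23] -> max=26
Window #6 max = 26

Answer: 26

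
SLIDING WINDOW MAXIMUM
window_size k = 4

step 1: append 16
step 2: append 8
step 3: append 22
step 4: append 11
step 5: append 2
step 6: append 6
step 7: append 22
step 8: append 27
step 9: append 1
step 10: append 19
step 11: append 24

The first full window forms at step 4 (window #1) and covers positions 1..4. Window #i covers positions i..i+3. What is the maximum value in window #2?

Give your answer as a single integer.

step 1: append 16 -> window=[16] (not full yet)
step 2: append 8 -> window=[16, 8] (not full yet)
step 3: append 22 -> window=[16, 8, 22] (not full yet)
step 4: append 11 -> window=[16, 8, 22, 11] -> max=22
step 5: append 2 -> window=[8, 22, 11, 2] -> max=22
Window #2 max = 22

Answer: 22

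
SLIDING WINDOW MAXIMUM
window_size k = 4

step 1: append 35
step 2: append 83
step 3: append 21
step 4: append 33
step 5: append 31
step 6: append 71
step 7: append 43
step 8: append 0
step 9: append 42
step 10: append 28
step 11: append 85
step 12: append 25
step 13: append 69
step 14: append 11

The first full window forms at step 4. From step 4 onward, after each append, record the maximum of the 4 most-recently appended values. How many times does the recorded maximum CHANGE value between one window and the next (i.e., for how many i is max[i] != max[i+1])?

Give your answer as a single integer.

Answer: 3

Derivation:
step 1: append 35 -> window=[35] (not full yet)
step 2: append 83 -> window=[35, 83] (not full yet)
step 3: append 21 -> window=[35, 83, 21] (not full yet)
step 4: append 33 -> window=[35, 83, 21, 33] -> max=83
step 5: append 31 -> window=[83, 21, 33, 31] -> max=83
step 6: append 71 -> window=[21, 33, 31, 71] -> max=71
step 7: append 43 -> window=[33, 31, 71, 43] -> max=71
step 8: append 0 -> window=[31, 71, 43, 0] -> max=71
step 9: append 42 -> window=[71, 43, 0, 42] -> max=71
step 10: append 28 -> window=[43, 0, 42, 28] -> max=43
step 11: append 85 -> window=[0, 42, 28, 85] -> max=85
step 12: append 25 -> window=[42, 28, 85, 25] -> max=85
step 13: append 69 -> window=[28, 85, 25, 69] -> max=85
step 14: append 11 -> window=[85, 25, 69, 11] -> max=85
Recorded maximums: 83 83 71 71 71 71 43 85 85 85 85
Changes between consecutive maximums: 3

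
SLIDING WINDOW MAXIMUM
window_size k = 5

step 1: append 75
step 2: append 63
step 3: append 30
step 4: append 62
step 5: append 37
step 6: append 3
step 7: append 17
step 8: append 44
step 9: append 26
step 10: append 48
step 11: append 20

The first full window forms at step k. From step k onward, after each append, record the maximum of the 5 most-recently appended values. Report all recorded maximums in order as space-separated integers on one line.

Answer: 75 63 62 62 44 48 48

Derivation:
step 1: append 75 -> window=[75] (not full yet)
step 2: append 63 -> window=[75, 63] (not full yet)
step 3: append 30 -> window=[75, 63, 30] (not full yet)
step 4: append 62 -> window=[75, 63, 30, 62] (not full yet)
step 5: append 37 -> window=[75, 63, 30, 62, 37] -> max=75
step 6: append 3 -> window=[63, 30, 62, 37, 3] -> max=63
step 7: append 17 -> window=[30, 62, 37, 3, 17] -> max=62
step 8: append 44 -> window=[62, 37, 3, 17, 44] -> max=62
step 9: append 26 -> window=[37, 3, 17, 44, 26] -> max=44
step 10: append 48 -> window=[3, 17, 44, 26, 48] -> max=48
step 11: append 20 -> window=[17, 44, 26, 48, 20] -> max=48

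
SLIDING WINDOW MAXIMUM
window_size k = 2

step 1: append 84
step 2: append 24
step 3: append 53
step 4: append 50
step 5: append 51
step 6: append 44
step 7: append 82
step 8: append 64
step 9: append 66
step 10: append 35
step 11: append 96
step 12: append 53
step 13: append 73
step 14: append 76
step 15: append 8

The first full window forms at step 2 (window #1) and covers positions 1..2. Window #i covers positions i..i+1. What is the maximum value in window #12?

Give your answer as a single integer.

step 1: append 84 -> window=[84] (not full yet)
step 2: append 24 -> window=[84, 24] -> max=84
step 3: append 53 -> window=[24, 53] -> max=53
step 4: append 50 -> window=[53, 50] -> max=53
step 5: append 51 -> window=[50, 51] -> max=51
step 6: append 44 -> window=[51, 44] -> max=51
step 7: append 82 -> window=[44, 82] -> max=82
step 8: append 64 -> window=[82, 64] -> max=82
step 9: append 66 -> window=[64, 66] -> max=66
step 10: append 35 -> window=[66, 35] -> max=66
step 11: append 96 -> window=[35, 96] -> max=96
step 12: append 53 -> window=[96, 53] -> max=96
step 13: append 73 -> window=[53, 73] -> max=73
Window #12 max = 73

Answer: 73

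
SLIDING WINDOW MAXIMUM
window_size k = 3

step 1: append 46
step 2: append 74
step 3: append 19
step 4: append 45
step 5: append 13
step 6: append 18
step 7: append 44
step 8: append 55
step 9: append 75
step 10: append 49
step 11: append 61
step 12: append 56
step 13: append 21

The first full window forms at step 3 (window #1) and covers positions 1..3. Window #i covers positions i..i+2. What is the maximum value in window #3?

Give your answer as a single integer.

step 1: append 46 -> window=[46] (not full yet)
step 2: append 74 -> window=[46, 74] (not full yet)
step 3: append 19 -> window=[46, 74, 19] -> max=74
step 4: append 45 -> window=[74, 19, 45] -> max=74
step 5: append 13 -> window=[19, 45, 13] -> max=45
Window #3 max = 45

Answer: 45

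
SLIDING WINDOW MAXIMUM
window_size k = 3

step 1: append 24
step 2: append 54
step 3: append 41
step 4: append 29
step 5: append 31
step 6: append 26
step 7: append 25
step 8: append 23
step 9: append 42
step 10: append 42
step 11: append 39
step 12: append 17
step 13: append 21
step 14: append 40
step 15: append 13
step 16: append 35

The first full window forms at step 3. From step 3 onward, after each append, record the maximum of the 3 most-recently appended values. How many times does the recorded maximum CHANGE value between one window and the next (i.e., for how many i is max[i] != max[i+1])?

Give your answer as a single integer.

step 1: append 24 -> window=[24] (not full yet)
step 2: append 54 -> window=[24, 54] (not full yet)
step 3: append 41 -> window=[24, 54, 41] -> max=54
step 4: append 29 -> window=[54, 41, 29] -> max=54
step 5: append 31 -> window=[41, 29, 31] -> max=41
step 6: append 26 -> window=[29, 31, 26] -> max=31
step 7: append 25 -> window=[31, 26, 25] -> max=31
step 8: append 23 -> window=[26, 25, 23] -> max=26
step 9: append 42 -> window=[25, 23, 42] -> max=42
step 10: append 42 -> window=[23, 42, 42] -> max=42
step 11: append 39 -> window=[42, 42, 39] -> max=42
step 12: append 17 -> window=[42, 39, 17] -> max=42
step 13: append 21 -> window=[39, 17, 21] -> max=39
step 14: append 40 -> window=[17, 21, 40] -> max=40
step 15: append 13 -> window=[21, 40, 13] -> max=40
step 16: append 35 -> window=[40, 13, 35] -> max=40
Recorded maximums: 54 54 41 31 31 26 42 42 42 42 39 40 40 40
Changes between consecutive maximums: 6

Answer: 6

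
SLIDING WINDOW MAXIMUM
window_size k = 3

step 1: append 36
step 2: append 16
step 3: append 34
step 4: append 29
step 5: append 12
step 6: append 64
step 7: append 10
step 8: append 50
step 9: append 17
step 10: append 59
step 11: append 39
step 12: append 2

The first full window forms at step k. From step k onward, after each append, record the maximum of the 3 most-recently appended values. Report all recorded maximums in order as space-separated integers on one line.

Answer: 36 34 34 64 64 64 50 59 59 59

Derivation:
step 1: append 36 -> window=[36] (not full yet)
step 2: append 16 -> window=[36, 16] (not full yet)
step 3: append 34 -> window=[36, 16, 34] -> max=36
step 4: append 29 -> window=[16, 34, 29] -> max=34
step 5: append 12 -> window=[34, 29, 12] -> max=34
step 6: append 64 -> window=[29, 12, 64] -> max=64
step 7: append 10 -> window=[12, 64, 10] -> max=64
step 8: append 50 -> window=[64, 10, 50] -> max=64
step 9: append 17 -> window=[10, 50, 17] -> max=50
step 10: append 59 -> window=[50, 17, 59] -> max=59
step 11: append 39 -> window=[17, 59, 39] -> max=59
step 12: append 2 -> window=[59, 39, 2] -> max=59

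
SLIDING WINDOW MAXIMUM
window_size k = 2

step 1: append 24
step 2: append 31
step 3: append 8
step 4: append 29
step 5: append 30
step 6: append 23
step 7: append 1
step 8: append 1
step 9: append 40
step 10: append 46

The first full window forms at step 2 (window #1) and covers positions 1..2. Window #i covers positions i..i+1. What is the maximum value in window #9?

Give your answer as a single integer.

step 1: append 24 -> window=[24] (not full yet)
step 2: append 31 -> window=[24, 31] -> max=31
step 3: append 8 -> window=[31, 8] -> max=31
step 4: append 29 -> window=[8, 29] -> max=29
step 5: append 30 -> window=[29, 30] -> max=30
step 6: append 23 -> window=[30, 23] -> max=30
step 7: append 1 -> window=[23, 1] -> max=23
step 8: append 1 -> window=[1, 1] -> max=1
step 9: append 40 -> window=[1, 40] -> max=40
step 10: append 46 -> window=[40, 46] -> max=46
Window #9 max = 46

Answer: 46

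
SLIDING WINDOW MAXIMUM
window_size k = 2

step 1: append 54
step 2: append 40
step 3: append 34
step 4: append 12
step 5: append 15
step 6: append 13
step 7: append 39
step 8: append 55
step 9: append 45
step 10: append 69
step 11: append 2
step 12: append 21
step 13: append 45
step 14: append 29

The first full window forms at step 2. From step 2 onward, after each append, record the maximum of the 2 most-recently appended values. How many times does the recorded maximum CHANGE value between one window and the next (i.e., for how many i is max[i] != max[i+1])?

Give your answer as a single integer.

Answer: 8

Derivation:
step 1: append 54 -> window=[54] (not full yet)
step 2: append 40 -> window=[54, 40] -> max=54
step 3: append 34 -> window=[40, 34] -> max=40
step 4: append 12 -> window=[34, 12] -> max=34
step 5: append 15 -> window=[12, 15] -> max=15
step 6: append 13 -> window=[15, 13] -> max=15
step 7: append 39 -> window=[13, 39] -> max=39
step 8: append 55 -> window=[39, 55] -> max=55
step 9: append 45 -> window=[55, 45] -> max=55
step 10: append 69 -> window=[45, 69] -> max=69
step 11: append 2 -> window=[69, 2] -> max=69
step 12: append 21 -> window=[2, 21] -> max=21
step 13: append 45 -> window=[21, 45] -> max=45
step 14: append 29 -> window=[45, 29] -> max=45
Recorded maximums: 54 40 34 15 15 39 55 55 69 69 21 45 45
Changes between consecutive maximums: 8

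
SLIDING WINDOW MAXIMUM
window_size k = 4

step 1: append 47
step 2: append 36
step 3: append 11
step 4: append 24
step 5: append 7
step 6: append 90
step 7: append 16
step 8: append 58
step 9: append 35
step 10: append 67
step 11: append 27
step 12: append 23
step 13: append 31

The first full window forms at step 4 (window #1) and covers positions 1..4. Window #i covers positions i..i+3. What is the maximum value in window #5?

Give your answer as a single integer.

step 1: append 47 -> window=[47] (not full yet)
step 2: append 36 -> window=[47, 36] (not full yet)
step 3: append 11 -> window=[47, 36, 11] (not full yet)
step 4: append 24 -> window=[47, 36, 11, 24] -> max=47
step 5: append 7 -> window=[36, 11, 24, 7] -> max=36
step 6: append 90 -> window=[11, 24, 7, 90] -> max=90
step 7: append 16 -> window=[24, 7, 90, 16] -> max=90
step 8: append 58 -> window=[7, 90, 16, 58] -> max=90
Window #5 max = 90

Answer: 90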